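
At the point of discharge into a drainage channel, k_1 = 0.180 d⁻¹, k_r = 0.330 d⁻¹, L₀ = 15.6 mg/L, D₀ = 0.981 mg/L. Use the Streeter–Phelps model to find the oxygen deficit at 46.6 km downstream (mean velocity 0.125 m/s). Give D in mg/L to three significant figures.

D ≈ 4.34 mg/L

Travel time t = x/v = 46.6 km / (0.125 m/s) = 46600 m / 0.125 m/s = 372800 s = 4.315 d.
k_1 L₀/(k_r−k_1) = 0.180×15.6/(0.330−0.180) = 2.808/0.1500 = 18.72 mg/L.
e^(−k_1 t) = e^(−0.180×4.315) = 0.4599; e^(−k_r t) = e^(−0.330×4.315) = 0.2408.
D = 18.72 × (0.4599 − 0.2408) + 0.981 × 0.2408 = 4.103 + 0.2362 = 4.339 mg/L.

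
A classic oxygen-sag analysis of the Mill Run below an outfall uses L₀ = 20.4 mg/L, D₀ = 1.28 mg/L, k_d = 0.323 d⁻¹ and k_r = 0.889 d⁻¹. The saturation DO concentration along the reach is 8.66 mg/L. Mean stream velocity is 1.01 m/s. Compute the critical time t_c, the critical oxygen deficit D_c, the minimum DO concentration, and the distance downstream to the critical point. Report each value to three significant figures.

t_c ≈ 1.58 d; D_c ≈ 4.45 mg/L; min DO ≈ 4.21 mg/L; x_c ≈ 138 km

With k_r/k_d = 2.752 and 1 − D₀(k_r−k_d)/(k_d L₀) = 0.8901,
t_c = ln(2.752 × 0.8901) / (0.889 − 0.323) = ln(2.450) / 0.5660 = 0.8960/0.5660 = 1.583 d.
L(t_c) = L₀ e^(−k_d t_c) = 20.4 × 0.5997 = 12.23 mg/L, and at the critical point k_r D_c = k_d L, so D_c = (0.323/0.889) × 12.23 = 4.445 mg/L.
Minimum DO = C_s − D_c = 8.66 − 4.445 = 4.215 mg/L.
x_c = v t_c = 1.01 m/s × 1.583 d × 86400 s/d = 138100 m ≈ 138 km.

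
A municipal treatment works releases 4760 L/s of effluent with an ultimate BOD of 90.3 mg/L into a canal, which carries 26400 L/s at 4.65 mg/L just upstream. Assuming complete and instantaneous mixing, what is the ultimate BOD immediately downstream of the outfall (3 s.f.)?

17.7 mg/L

Flow-weighted mixing: C = (Q_r C_r + Q_w C_w)/(Q_r + Q_w)
= (26400×4.65 + 4760×90.3)/(26400 + 4760) = 552600/31160 = 17.73 mg/L.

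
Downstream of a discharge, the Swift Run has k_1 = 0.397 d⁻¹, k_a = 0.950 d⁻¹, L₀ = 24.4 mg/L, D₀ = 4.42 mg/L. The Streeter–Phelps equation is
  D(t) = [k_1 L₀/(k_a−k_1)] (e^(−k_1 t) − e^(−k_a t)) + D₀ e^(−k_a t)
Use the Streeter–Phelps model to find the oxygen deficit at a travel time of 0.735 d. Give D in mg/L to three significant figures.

k_1 L₀/(k_a−k_1) = 0.397×24.4/(0.950−0.397) = 9.687/0.5530 = 17.52 mg/L.
e^(−k_1 t) = e^(−0.397×0.7350) = 0.7469; e^(−k_a t) = e^(−0.950×0.7350) = 0.4975.
D = 17.52 × (0.7469 − 0.4975) + 4.42 × 0.4975 = 4.370 + 2.199 = 6.569 mg/L.

D ≈ 6.57 mg/L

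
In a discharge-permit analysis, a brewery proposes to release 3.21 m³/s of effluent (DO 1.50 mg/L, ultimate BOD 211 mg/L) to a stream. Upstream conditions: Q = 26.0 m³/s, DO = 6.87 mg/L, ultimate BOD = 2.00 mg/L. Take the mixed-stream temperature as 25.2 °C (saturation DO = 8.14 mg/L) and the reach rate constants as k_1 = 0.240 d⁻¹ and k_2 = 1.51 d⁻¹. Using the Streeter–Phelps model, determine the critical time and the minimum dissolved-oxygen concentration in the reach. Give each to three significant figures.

Mixed DO = (26.0×6.87 + 3.21×1.50)/(26.0+3.21) = 183.4/29.21 = 6.280 mg/L.
Mixed L₀ = (26.0×2.00 + 3.21×211)/(29.21) = 729.3/29.21 = 24.97 mg/L.
Initial deficit D₀ = C_s − DO₀ = 8.14 − 6.280 = 1.860 mg/L.
t_c = (1/1.270) ln[(1.51/0.240)(1 − 1.860×1.270/(0.240×24.97))] = 0.7874 × ln(3.811) = 1.054 d.
D_c = (0.240/1.51) × 24.97 × e^(−0.240×1.054) = 0.1589 × 24.97 × 0.7766 = 3.082 mg/L.
Minimum DO = 8.14 − 3.082 = 5.058 mg/L.

t_c ≈ 1.05 d; minimum DO ≈ 5.06 mg/L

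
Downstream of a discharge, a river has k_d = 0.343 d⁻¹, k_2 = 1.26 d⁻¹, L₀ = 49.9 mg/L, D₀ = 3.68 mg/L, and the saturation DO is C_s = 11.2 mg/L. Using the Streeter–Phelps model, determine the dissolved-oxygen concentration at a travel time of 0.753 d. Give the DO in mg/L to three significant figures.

k_d L₀/(k_2−k_d) = 0.343×49.9/(1.26−0.343) = 17.12/0.9170 = 18.66 mg/L.
e^(−k_d t) = e^(−0.343×0.7530) = 0.7724; e^(−k_2 t) = e^(−1.26×0.7530) = 0.3872.
D = 18.66 × (0.7724 − 0.3872) + 3.68 × 0.3872 = 7.189 + 1.425 = 8.614 mg/L.
DO = C_s − D = 11.2 − 8.614 = 2.586 mg/L.

DO ≈ 2.59 mg/L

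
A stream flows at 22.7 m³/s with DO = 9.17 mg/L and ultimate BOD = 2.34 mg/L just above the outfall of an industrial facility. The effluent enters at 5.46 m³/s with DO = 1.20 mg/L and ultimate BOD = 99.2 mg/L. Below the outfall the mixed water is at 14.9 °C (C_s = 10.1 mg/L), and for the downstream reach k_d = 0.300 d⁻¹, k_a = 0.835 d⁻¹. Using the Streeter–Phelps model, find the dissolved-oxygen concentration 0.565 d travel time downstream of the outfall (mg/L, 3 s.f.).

Mixed DO = (22.7×9.17 + 5.46×1.20)/(22.7+5.46) = 214.7/28.16 = 7.625 mg/L.
Mixed L₀ = (22.7×2.34 + 5.46×99.2)/(28.16) = 594.8/28.16 = 21.12 mg/L.
Initial deficit D₀ = C_s − DO₀ = 10.1 − 7.625 = 2.475 mg/L.
D(0.565) = [0.300×21.12/(0.835−0.300)](e^(−0.300×0.565) − e^(−0.835×0.565)) + 2.475 e^(−0.835×0.565)
= 11.84 × (0.8441 − 0.6239) + 2.475 × 0.6239 = 4.152 mg/L.
DO = 10.1 − 4.152 = 5.948 mg/L.

DO ≈ 5.95 mg/L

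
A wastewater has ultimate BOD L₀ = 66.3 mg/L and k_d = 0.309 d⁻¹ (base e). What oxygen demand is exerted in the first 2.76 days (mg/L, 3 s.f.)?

y ≈ 38.0 mg/L

y_t = L₀(1 − e^(−k_d t)) = 66.3 × (1 − e^(−0.309×2.76))
= 66.3 × (1 − 0.4262) = 66.3 × 0.5738 = 38.04 mg/L.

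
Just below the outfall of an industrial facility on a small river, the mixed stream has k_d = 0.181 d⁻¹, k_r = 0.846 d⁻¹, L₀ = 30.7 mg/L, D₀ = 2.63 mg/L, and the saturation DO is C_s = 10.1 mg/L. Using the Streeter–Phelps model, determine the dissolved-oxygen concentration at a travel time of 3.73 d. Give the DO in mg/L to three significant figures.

DO ≈ 6.09 mg/L

k_d L₀/(k_r−k_d) = 0.181×30.7/(0.846−0.181) = 5.557/0.6650 = 8.356 mg/L.
e^(−k_d t) = e^(−0.181×3.730) = 0.5091; e^(−k_r t) = e^(−0.846×3.730) = 0.04261.
D = 8.356 × (0.5091 − 0.04261) + 2.63 × 0.04261 = 3.898 + 0.1121 = 4.010 mg/L.
DO = C_s − D = 10.1 − 4.010 = 6.090 mg/L.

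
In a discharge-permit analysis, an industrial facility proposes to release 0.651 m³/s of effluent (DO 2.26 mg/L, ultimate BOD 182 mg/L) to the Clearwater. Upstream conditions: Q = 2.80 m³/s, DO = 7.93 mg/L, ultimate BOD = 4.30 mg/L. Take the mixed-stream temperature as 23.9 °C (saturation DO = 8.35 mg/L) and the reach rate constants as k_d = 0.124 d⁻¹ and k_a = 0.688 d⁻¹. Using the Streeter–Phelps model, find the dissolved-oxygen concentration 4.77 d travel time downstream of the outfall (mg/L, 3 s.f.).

Mixed DO = (2.80×7.93 + 0.651×2.26)/(2.80+0.651) = 23.68/3.451 = 6.860 mg/L.
Mixed L₀ = (2.80×4.30 + 0.651×182)/(3.451) = 130.5/3.451 = 37.82 mg/L.
Initial deficit D₀ = C_s − DO₀ = 8.35 − 6.860 = 1.490 mg/L.
D(4.77) = [0.124×37.82/(0.688−0.124)](e^(−0.124×4.77) − e^(−0.688×4.77)) + 1.490 e^(−0.688×4.77)
= 8.315 × (0.5535 − 0.03756) + 1.490 × 0.03756 = 4.346 mg/L.
DO = 8.35 − 4.346 = 4.004 mg/L.

DO ≈ 4.00 mg/L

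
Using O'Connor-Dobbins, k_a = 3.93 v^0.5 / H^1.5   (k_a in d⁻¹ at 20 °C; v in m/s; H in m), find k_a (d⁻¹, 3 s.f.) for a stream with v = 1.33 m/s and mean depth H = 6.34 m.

k_a = 3.93 × 1.33^0.5 / 6.34^1.5 = 3.93 × 1.153 / 15.96 = 0.2839 d⁻¹.

k_a ≈ 0.284 d⁻¹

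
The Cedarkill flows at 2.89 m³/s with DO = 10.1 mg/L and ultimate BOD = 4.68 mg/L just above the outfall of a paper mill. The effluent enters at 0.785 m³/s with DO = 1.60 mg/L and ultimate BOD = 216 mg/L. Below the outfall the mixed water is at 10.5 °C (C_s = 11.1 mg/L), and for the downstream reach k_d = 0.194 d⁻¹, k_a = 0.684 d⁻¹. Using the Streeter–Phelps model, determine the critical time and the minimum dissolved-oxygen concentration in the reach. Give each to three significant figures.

Mixed DO = (2.89×10.1 + 0.785×1.60)/(2.89+0.785) = 30.45/3.675 = 8.284 mg/L.
Mixed L₀ = (2.89×4.68 + 0.785×216)/(3.675) = 183.1/3.675 = 49.82 mg/L.
Initial deficit D₀ = C_s − DO₀ = 11.1 − 8.284 = 2.816 mg/L.
t_c = (1/0.4900) ln[(0.684/0.194)(1 − 2.816×0.4900/(0.194×49.82))] = 2.041 × ln(3.022) = 2.257 d.
D_c = (0.194/0.684) × 49.82 × e^(−0.194×2.257) = 0.2836 × 49.82 × 0.6454 = 9.119 mg/L.
Minimum DO = 11.1 − 9.119 = 1.981 mg/L.

t_c ≈ 2.26 d; minimum DO ≈ 1.98 mg/L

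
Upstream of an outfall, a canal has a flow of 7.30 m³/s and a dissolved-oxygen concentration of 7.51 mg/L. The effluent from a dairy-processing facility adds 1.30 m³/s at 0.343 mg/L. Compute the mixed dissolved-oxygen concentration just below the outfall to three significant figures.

6.43 mg/L

Flow-weighted mixing: C = (Q_r C_r + Q_w C_w)/(Q_r + Q_w)
= (7.30×7.51 + 1.30×0.343)/(7.30 + 1.30) = 55.27/8.600 = 6.427 mg/L.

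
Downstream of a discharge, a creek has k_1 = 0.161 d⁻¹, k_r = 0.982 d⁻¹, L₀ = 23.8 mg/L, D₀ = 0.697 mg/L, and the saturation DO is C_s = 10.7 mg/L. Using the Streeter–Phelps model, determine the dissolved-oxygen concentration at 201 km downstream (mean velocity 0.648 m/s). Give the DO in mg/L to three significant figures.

DO ≈ 8.20 mg/L

Travel time t = x/v = 201 km / (0.648 m/s) = 201000 m / 0.648 m/s = 310200 s = 3.590 d.
k_1 L₀/(k_r−k_1) = 0.161×23.8/(0.982−0.161) = 3.832/0.8210 = 4.667 mg/L.
e^(−k_1 t) = e^(−0.161×3.590) = 0.5610; e^(−k_r t) = e^(−0.982×3.590) = 0.02944.
D = 4.667 × (0.5610 − 0.02944) + 0.697 × 0.02944 = 2.481 + 0.02052 = 2.502 mg/L.
DO = C_s − D = 10.7 − 2.502 = 8.198 mg/L.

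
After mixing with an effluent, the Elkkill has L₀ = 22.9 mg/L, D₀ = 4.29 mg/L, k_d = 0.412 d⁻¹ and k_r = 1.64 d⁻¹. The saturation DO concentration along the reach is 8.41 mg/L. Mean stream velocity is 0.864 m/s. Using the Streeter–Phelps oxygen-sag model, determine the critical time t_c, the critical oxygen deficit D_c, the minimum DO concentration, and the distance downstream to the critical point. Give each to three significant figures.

t_c = [1/(k_r−k_d)] ln[(k_r/k_d)(1 − D₀(k_r−k_d)/(k_d L₀))]
= [1/(1.64−0.412)] ln[(1.64/0.412)(1 − 4.29×1.228/(0.412×22.9))]
= (1/1.228) ln[3.981 × 0.4416] = 0.8143 × ln(1.758) = 0.8143 × 0.5641 = 0.4594 d.
D_c = (k_d/k_r) L₀ e^(−k_d t_c) = (0.412/1.64) × 22.9 × e^(−0.412×0.4594) = 0.2512 × 22.9 × 0.8276 = 4.761 mg/L.
Minimum DO = C_s − D_c = 8.41 − 4.761 = 3.649 mg/L.
x_c = v t_c = 0.864 m/s × 0.4594 d × 86400 s/d = 34290 m ≈ 34.3 km.

t_c ≈ 0.459 d; D_c ≈ 4.76 mg/L; min DO ≈ 3.65 mg/L; x_c ≈ 34.3 km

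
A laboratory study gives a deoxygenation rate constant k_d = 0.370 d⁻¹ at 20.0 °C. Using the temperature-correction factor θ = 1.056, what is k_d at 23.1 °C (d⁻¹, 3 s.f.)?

k_d ≈ 0.438 d⁻¹

k_d(T₂) = k_d(T₁) · θ^(T₂−T₁) = 0.370 × 1.056^(23.1−20.0)
= 0.370 × 1.056^3.10 = 0.370 × 1.184 = 0.4381 d⁻¹.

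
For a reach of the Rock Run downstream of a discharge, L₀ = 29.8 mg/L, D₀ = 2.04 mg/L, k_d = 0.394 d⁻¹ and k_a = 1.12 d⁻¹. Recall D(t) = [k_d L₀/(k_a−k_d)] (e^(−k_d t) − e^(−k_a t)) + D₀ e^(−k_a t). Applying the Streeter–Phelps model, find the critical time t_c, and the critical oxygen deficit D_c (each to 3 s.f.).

t_c ≈ 1.25 d; D_c ≈ 6.40 mg/L

With k_a/k_d = 2.843 and 1 − D₀(k_a−k_d)/(k_d L₀) = 0.8739,
t_c = ln(2.843 × 0.8739) / (1.12 − 0.394) = ln(2.484) / 0.7260 = 0.9099/0.7260 = 1.253 d.
L(t_c) = L₀ e^(−k_d t_c) = 29.8 × 0.6103 = 18.19 mg/L, and at the critical point k_a D_c = k_d L, so D_c = (0.394/1.12) × 18.19 = 6.398 mg/L.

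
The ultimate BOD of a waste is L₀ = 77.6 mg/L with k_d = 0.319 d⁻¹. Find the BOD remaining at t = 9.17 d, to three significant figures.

L_t = L₀ e^(−k_d t) = 77.6 × e^(−0.319×9.17) = 77.6 × 0.05365 = 4.163 mg/L.

L ≈ 4.16 mg/L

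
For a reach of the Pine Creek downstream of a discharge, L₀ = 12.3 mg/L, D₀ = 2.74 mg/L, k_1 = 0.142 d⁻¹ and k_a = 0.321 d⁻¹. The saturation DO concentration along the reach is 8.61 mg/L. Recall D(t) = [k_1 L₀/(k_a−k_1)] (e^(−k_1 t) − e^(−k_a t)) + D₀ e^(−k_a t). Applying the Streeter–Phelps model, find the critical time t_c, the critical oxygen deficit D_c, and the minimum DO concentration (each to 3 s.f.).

At the critical point dD/dt = 0, so k_1 L₀ e^(−k_1 t) = k_a D. Substituting D(t) from the Streeter–Phelps equation and solving for t gives
t_c = ln[(k_a/k_1)(1 − D₀(k_a−k_1)/(k_1 L₀))] / (k_a−k_1).
Here k_a−k_1 = 0.1790 d⁻¹ and 1 − D₀(k_a−k_1)/(k_1 L₀) = 1 − 2.74×0.1790/(0.142×12.3) = 0.7192, so
t_c = ln(2.261 × 0.7192) / 0.1790 = 0.4860 / 0.1790 = 2.715 d.
D_c = (k_1/k_a) L₀ e^(−k_1 t_c) = (0.142/0.321) × 12.3 × e^(−0.142×2.715) = 0.4424 × 12.3 × 0.6801 = 3.700 mg/L.
Minimum DO = C_s − D_c = 8.61 − 3.700 = 4.910 mg/L.

t_c ≈ 2.72 d; D_c ≈ 3.70 mg/L; min DO ≈ 4.91 mg/L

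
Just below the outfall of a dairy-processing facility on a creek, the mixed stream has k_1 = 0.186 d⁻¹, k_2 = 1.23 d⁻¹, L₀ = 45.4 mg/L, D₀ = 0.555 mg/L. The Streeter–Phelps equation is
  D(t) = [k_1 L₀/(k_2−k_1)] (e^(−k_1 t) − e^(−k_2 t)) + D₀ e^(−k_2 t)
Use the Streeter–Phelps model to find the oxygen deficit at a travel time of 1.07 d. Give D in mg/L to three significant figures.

k_1 L₀/(k_2−k_1) = 0.186×45.4/(1.23−0.186) = 8.444/1.044 = 8.089 mg/L.
e^(−k_1 t) = e^(−0.186×1.070) = 0.8195; e^(−k_2 t) = e^(−1.23×1.070) = 0.2682.
D = 8.089 × (0.8195 − 0.2682) + 0.555 × 0.2682 = 4.460 + 0.1488 = 4.608 mg/L.

D ≈ 4.61 mg/L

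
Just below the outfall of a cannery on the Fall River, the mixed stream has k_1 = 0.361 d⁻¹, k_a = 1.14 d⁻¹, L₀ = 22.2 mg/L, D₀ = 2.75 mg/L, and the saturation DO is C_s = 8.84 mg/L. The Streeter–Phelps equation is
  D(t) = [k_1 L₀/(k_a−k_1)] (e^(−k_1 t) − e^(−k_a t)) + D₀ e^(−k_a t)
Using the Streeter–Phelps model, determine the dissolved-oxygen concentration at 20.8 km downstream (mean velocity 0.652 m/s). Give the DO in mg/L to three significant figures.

DO ≈ 4.78 mg/L

Travel time t = x/v = 20.8 km / (0.652 m/s) = 20800 m / 0.652 m/s = 31900 s = 0.3692 d.
k_1 L₀/(k_a−k_1) = 0.361×22.2/(1.14−0.361) = 8.014/0.7790 = 10.29 mg/L.
e^(−k_1 t) = e^(−0.361×0.3692) = 0.8752; e^(−k_a t) = e^(−1.14×0.3692) = 0.6564.
D = 10.29 × (0.8752 − 0.6564) + 2.75 × 0.6564 = 2.251 + 1.805 = 4.056 mg/L.
DO = C_s − D = 8.84 − 4.056 = 4.784 mg/L.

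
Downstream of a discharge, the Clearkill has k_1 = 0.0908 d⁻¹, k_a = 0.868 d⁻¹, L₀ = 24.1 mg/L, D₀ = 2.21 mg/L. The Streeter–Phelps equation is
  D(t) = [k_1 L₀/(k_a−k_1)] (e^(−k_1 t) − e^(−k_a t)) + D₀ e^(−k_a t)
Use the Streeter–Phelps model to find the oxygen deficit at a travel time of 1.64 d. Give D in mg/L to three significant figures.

k_1 L₀/(k_a−k_1) = 0.0908×24.1/(0.868−0.0908) = 2.188/0.7772 = 2.816 mg/L.
e^(−k_1 t) = e^(−0.0908×1.640) = 0.8616; e^(−k_a t) = e^(−0.868×1.640) = 0.2409.
D = 2.816 × (0.8616 − 0.2409) + 2.21 × 0.2409 = 1.748 + 0.5323 = 2.280 mg/L.

D ≈ 2.28 mg/L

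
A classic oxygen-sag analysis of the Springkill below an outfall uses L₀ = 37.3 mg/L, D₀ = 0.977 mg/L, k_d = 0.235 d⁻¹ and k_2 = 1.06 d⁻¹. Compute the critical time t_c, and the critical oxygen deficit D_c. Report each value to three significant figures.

t_c ≈ 1.71 d; D_c ≈ 5.53 mg/L

With k_2/k_d = 4.511 and 1 − D₀(k_2−k_d)/(k_d L₀) = 0.9080,
t_c = ln(4.511 × 0.9080) / (1.06 − 0.235) = ln(4.096) / 0.8250 = 1.410/0.8250 = 1.709 d.
L(t_c) = L₀ e^(−k_d t_c) = 37.3 × 0.6692 = 24.96 mg/L, and at the critical point k_2 D_c = k_d L, so D_c = (0.235/1.06) × 24.96 = 5.534 mg/L.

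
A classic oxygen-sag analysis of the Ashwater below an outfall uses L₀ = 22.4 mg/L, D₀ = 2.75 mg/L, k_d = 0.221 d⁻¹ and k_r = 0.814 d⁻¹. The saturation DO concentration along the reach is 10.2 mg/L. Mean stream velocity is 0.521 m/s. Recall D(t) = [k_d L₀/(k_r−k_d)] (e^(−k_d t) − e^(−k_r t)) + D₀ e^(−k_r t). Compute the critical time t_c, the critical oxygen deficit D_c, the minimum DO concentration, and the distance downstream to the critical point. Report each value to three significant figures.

With k_r/k_d = 3.683 and 1 − D₀(k_r−k_d)/(k_d L₀) = 0.6706,
t_c = ln(3.683 × 0.6706) / (0.814 − 0.221) = ln(2.470) / 0.5930 = 0.9042/0.5930 = 1.525 d.
D_c = (k_d/k_r) L₀ e^(−k_d t_c) = (0.221/0.814) × 22.4 × e^(−0.221×1.525) = 0.2715 × 22.4 × 0.7139 = 4.342 mg/L.
Minimum DO = C_s − D_c = 10.2 − 4.342 = 5.858 mg/L.
x_c = v t_c = 0.521 m/s × 1.525 d × 86400 s/d = 68640 m ≈ 68.6 km.

t_c ≈ 1.52 d; D_c ≈ 4.34 mg/L; min DO ≈ 5.86 mg/L; x_c ≈ 68.6 km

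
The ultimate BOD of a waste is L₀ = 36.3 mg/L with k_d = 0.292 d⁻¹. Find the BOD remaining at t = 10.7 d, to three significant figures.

L ≈ 1.60 mg/L

L_t = L₀ e^(−k_d t) = 36.3 × e^(−0.292×10.7) = 36.3 × 0.04396 = 1.596 mg/L.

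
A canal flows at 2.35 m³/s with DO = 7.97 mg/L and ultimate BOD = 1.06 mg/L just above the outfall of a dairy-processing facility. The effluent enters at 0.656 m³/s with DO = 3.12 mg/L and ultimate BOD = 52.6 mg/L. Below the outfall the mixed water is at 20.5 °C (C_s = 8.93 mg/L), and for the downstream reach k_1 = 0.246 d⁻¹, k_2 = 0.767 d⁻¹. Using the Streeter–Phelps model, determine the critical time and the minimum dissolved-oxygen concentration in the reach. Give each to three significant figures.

t_c ≈ 1.36 d; minimum DO ≈ 6.11 mg/L

Mixed DO = (2.35×7.97 + 0.656×3.12)/(2.35+0.656) = 20.78/3.006 = 6.912 mg/L.
Mixed L₀ = (2.35×1.06 + 0.656×52.6)/(3.006) = 37.00/3.006 = 12.31 mg/L.
Initial deficit D₀ = C_s − DO₀ = 8.93 − 6.912 = 2.018 mg/L.
t_c = (1/0.5210) ln[(0.767/0.246)(1 − 2.018×0.5210/(0.246×12.31))] = 1.919 × ln(2.035) = 1.364 d.
D_c = (0.246/0.767) × 12.31 × e^(−0.246×1.364) = 0.3207 × 12.31 × 0.7150 = 2.822 mg/L.
Minimum DO = 8.93 − 2.822 = 6.108 mg/L.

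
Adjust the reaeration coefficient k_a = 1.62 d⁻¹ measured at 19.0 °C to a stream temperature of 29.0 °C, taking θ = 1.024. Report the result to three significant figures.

k_a ≈ 2.05 d⁻¹

k_a(T₂) = k_a(T₁) · θ^(T₂−T₁) = 1.62 × 1.024^(29.0−19.0)
= 1.62 × 1.024^10.0 = 1.62 × 1.268 = 2.054 d⁻¹.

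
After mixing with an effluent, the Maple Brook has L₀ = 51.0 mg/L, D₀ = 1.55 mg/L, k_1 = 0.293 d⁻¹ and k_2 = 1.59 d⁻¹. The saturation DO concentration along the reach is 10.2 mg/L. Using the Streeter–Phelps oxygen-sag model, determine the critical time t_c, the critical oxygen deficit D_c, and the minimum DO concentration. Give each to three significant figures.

t_c ≈ 1.19 d; D_c ≈ 6.63 mg/L; min DO ≈ 3.57 mg/L

t_c = [1/(k_2−k_1)] ln[(k_2/k_1)(1 − D₀(k_2−k_1)/(k_1 L₀))]
= [1/(1.59−0.293)] ln[(1.59/0.293)(1 − 1.55×1.297/(0.293×51.0))]
= (1/1.297) ln[5.427 × 0.8655] = 0.7710 × ln(4.697) = 0.7710 × 1.547 = 1.193 d.
L(t_c) = L₀ e^(−k_1 t_c) = 51.0 × 0.7051 = 35.96 mg/L, and at the critical point k_2 D_c = k_1 L, so D_c = (0.293/1.59) × 35.96 = 6.626 mg/L.
Minimum DO = C_s − D_c = 10.2 − 6.626 = 3.574 mg/L.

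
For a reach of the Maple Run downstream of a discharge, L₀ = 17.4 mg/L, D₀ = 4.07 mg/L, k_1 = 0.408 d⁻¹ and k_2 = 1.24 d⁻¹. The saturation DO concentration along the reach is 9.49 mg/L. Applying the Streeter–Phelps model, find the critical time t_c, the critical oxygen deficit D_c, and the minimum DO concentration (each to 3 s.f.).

t_c ≈ 0.557 d; D_c ≈ 4.56 mg/L; min DO ≈ 4.93 mg/L

With k_2/k_1 = 3.039 and 1 − D₀(k_2−k_1)/(k_1 L₀) = 0.5230,
t_c = ln(3.039 × 0.5230) / (1.24 − 0.408) = ln(1.590) / 0.8320 = 0.4634/0.8320 = 0.5570 d.
L(t_c) = L₀ e^(−k_1 t_c) = 17.4 × 0.7967 = 13.86 mg/L, and at the critical point k_2 D_c = k_1 L, so D_c = (0.408/1.24) × 13.86 = 4.561 mg/L.
Minimum DO = C_s − D_c = 9.49 − 4.561 = 4.929 mg/L.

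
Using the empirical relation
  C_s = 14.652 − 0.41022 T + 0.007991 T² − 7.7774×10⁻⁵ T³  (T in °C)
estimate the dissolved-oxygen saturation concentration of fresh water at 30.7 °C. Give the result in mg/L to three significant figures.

C_s = 14.652 − 0.41022×30.7 + 0.007991×30.7² − 7.7774×10⁻⁵×30.7³ = 7.339 mg/L.

C_s ≈ 7.34 mg/L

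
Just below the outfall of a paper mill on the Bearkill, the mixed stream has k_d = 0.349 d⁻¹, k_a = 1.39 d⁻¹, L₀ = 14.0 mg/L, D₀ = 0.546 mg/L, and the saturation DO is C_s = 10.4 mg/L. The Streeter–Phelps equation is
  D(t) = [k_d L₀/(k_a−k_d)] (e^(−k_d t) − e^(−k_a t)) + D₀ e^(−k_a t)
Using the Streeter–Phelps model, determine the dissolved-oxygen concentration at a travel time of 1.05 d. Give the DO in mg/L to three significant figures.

DO ≈ 8.11 mg/L

k_d L₀/(k_a−k_d) = 0.349×14.0/(1.39−0.349) = 4.886/1.041 = 4.694 mg/L.
e^(−k_d t) = e^(−0.349×1.050) = 0.6932; e^(−k_a t) = e^(−1.39×1.050) = 0.2324.
D = 4.694 × (0.6932 − 0.2324) + 0.546 × 0.2324 = 2.163 + 0.1269 = 2.290 mg/L.
DO = C_s − D = 10.4 − 2.290 = 8.110 mg/L.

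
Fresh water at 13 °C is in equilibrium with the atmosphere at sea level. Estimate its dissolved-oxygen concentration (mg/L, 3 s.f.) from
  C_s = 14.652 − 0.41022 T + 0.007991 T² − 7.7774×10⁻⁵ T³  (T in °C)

C_s ≈ 10.5 mg/L

C_s = 14.652 − 0.41022×13 + 0.007991×13² − 7.7774×10⁻⁵×13³ = 10.50 mg/L.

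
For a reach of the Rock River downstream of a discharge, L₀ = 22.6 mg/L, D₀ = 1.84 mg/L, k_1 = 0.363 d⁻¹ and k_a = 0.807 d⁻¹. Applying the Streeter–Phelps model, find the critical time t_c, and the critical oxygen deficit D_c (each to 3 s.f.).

t_c = [1/(k_a−k_1)] ln[(k_a/k_1)(1 − D₀(k_a−k_1)/(k_1 L₀))]
= [1/(0.807−0.363)] ln[(0.807/0.363)(1 − 1.84×0.4440/(0.363×22.6))]
= (1/0.4440) ln[2.223 × 0.9004] = 2.252 × ln(2.002) = 2.252 × 0.6940 = 1.563 d.
L(t_c) = L₀ e^(−k_1 t_c) = 22.6 × 0.5670 = 12.81 mg/L, and at the critical point k_a D_c = k_1 L, so D_c = (0.363/0.807) × 12.81 = 5.764 mg/L.

t_c ≈ 1.56 d; D_c ≈ 5.76 mg/L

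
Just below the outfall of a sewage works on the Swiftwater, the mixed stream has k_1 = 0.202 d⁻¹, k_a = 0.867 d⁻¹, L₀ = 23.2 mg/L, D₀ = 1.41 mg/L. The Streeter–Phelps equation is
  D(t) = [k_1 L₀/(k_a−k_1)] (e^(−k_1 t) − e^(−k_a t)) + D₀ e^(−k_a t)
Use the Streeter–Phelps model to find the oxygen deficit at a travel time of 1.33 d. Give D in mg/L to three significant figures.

k_1 L₀/(k_a−k_1) = 0.202×23.2/(0.867−0.202) = 4.686/0.6650 = 7.047 mg/L.
e^(−k_1 t) = e^(−0.202×1.330) = 0.7644; e^(−k_a t) = e^(−0.867×1.330) = 0.3157.
D = 7.047 × (0.7644 − 0.3157) + 1.41 × 0.3157 = 3.162 + 0.4451 = 3.608 mg/L.

D ≈ 3.61 mg/L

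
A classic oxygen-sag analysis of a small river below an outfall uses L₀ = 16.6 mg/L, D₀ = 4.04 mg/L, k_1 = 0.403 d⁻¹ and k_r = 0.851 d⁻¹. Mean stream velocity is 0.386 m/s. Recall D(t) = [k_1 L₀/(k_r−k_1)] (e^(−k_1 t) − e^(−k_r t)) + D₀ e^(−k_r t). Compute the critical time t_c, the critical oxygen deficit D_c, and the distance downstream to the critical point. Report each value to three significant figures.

t_c ≈ 0.964 d; D_c ≈ 5.33 mg/L; x_c ≈ 32.2 km

With k_r/k_1 = 2.112 and 1 − D₀(k_r−k_1)/(k_1 L₀) = 0.7295,
t_c = ln(2.112 × 0.7295) / (0.851 − 0.403) = ln(1.540) / 0.4480 = 0.4320/0.4480 = 0.9643 d.
D_c = (k_1/k_r) L₀ e^(−k_1 t_c) = (0.403/0.851) × 16.6 × e^(−0.403×0.9643) = 0.4736 × 16.6 × 0.6780 = 5.330 mg/L.
x_c = v t_c = 0.386 m/s × 0.9643 d × 86400 s/d = 32160 m ≈ 32.2 km.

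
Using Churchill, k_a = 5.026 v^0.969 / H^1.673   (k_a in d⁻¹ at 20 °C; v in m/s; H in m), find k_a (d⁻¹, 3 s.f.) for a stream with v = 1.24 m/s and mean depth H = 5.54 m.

k_a ≈ 0.353 d⁻¹

k_a = 5.026 × 1.24^0.969 / 5.54^1.673 = 5.026 × 1.232 / 17.53 = 0.3531 d⁻¹.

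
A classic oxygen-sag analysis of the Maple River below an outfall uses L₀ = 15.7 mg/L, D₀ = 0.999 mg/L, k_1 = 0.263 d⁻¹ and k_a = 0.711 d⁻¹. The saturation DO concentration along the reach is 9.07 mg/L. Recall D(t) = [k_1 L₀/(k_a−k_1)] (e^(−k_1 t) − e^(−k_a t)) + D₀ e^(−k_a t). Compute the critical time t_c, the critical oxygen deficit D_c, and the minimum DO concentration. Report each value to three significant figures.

t_c = [1/(k_a−k_1)] ln[(k_a/k_1)(1 − D₀(k_a−k_1)/(k_1 L₀))]
= [1/(0.711−0.263)] ln[(0.711/0.263)(1 − 0.999×0.4480/(0.263×15.7))]
= (1/0.4480) ln[2.703 × 0.8916] = 2.232 × ln(2.410) = 2.232 × 0.8798 = 1.964 d.
D_c = (k_1/k_a) L₀ e^(−k_1 t_c) = (0.263/0.711) × 15.7 × e^(−0.263×1.964) = 0.3699 × 15.7 × 0.5966 = 3.465 mg/L.
Minimum DO = C_s − D_c = 9.07 − 3.465 = 5.605 mg/L.

t_c ≈ 1.96 d; D_c ≈ 3.46 mg/L; min DO ≈ 5.61 mg/L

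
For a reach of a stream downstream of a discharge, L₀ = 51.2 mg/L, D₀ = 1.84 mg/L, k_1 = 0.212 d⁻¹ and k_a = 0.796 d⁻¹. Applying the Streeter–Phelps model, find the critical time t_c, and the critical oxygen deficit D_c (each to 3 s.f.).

With k_a/k_1 = 3.755 and 1 − D₀(k_a−k_1)/(k_1 L₀) = 0.9010,
t_c = ln(3.755 × 0.9010) / (0.796 − 0.212) = ln(3.383) / 0.5840 = 1.219/0.5840 = 2.087 d.
D_c = (k_1/k_a) L₀ e^(−k_1 t_c) = (0.212/0.796) × 51.2 × e^(−0.212×2.087) = 0.2663 × 51.2 × 0.6425 = 8.761 mg/L.

t_c ≈ 2.09 d; D_c ≈ 8.76 mg/L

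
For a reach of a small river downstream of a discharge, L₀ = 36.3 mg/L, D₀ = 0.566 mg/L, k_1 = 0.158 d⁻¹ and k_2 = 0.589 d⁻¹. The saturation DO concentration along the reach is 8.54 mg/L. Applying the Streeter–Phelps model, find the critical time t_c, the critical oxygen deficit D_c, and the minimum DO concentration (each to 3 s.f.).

t_c ≈ 2.95 d; D_c ≈ 6.11 mg/L; min DO ≈ 2.43 mg/L

With k_2/k_1 = 3.728 and 1 − D₀(k_2−k_1)/(k_1 L₀) = 0.9575,
t_c = ln(3.728 × 0.9575) / (0.589 − 0.158) = ln(3.569) / 0.4310 = 1.272/0.4310 = 2.952 d.
L(t_c) = L₀ e^(−k_1 t_c) = 36.3 × 0.6272 = 22.77 mg/L, and at the critical point k_2 D_c = k_1 L, so D_c = (0.158/0.589) × 22.77 = 6.108 mg/L.
Minimum DO = C_s − D_c = 8.54 − 6.108 = 2.432 mg/L.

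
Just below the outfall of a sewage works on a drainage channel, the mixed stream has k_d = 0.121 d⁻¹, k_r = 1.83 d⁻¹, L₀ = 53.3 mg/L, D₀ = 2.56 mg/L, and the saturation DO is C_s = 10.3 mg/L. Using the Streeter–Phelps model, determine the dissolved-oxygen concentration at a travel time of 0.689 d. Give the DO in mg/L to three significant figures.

DO ≈ 7.17 mg/L

k_d L₀/(k_r−k_d) = 0.121×53.3/(1.83−0.121) = 6.449/1.709 = 3.774 mg/L.
e^(−k_d t) = e^(−0.121×0.6890) = 0.9200; e^(−k_r t) = e^(−1.83×0.6890) = 0.2834.
D = 3.774 × (0.9200 − 0.2834) + 2.56 × 0.2834 = 2.402 + 0.7255 = 3.128 mg/L.
DO = C_s − D = 10.3 − 3.128 = 7.172 mg/L.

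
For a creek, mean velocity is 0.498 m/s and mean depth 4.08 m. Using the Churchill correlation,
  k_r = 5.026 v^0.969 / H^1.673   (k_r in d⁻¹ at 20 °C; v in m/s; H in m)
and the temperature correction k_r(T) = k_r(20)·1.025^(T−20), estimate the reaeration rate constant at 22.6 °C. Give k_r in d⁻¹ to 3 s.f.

k_r ≈ 0.259 d⁻¹

k_r(20) = 5.026 × 0.498^0.969 / 4.08^1.673 = 5.026 × 0.5089 / 10.51 = 0.2433 d⁻¹.
k_r(22.6) = 0.2433 × 1.025^(22.6−20) = 0.2433 × 1.066 = 0.2595 d⁻¹.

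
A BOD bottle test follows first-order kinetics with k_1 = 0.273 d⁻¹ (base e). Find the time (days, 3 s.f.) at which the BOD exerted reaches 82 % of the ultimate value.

t ≈ 6.28 d

y/L₀ = 1 − e^(−k_1 t) = 0.82 ⇒ e^(−k_1 t) = 0.180
t = −ln(0.180) / 0.273 = 1.715 / 0.273 = 6.281 d.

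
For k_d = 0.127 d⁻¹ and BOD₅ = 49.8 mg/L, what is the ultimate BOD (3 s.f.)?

L₀ ≈ 106 mg/L

BOD₅ = L₀(1 − e^(−5k_d)) ⇒ L₀ = BOD₅ / (1 − e^(−5×0.127))
= 49.8 / (1 − 0.5299) = 49.8 / 0.4701 = 105.9 mg/L.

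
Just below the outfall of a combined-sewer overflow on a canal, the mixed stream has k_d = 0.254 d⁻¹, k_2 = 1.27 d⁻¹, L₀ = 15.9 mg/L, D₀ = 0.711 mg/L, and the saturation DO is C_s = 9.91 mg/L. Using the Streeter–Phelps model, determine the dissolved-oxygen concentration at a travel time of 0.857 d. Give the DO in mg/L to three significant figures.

DO ≈ 7.81 mg/L

k_d L₀/(k_2−k_d) = 0.254×15.9/(1.27−0.254) = 4.039/1.016 = 3.975 mg/L.
e^(−k_d t) = e^(−0.254×0.8570) = 0.8044; e^(−k_2 t) = e^(−1.27×0.8570) = 0.3368.
D = 3.975 × (0.8044 − 0.3368) + 0.711 × 0.3368 = 1.859 + 0.2394 = 2.098 mg/L.
DO = C_s − D = 9.91 − 2.098 = 7.812 mg/L.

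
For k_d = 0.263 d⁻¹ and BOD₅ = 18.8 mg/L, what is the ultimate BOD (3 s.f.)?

BOD₅ = L₀(1 − e^(−5k_d)) ⇒ L₀ = BOD₅ / (1 − e^(−5×0.263))
= 18.8 / (1 − 0.2685) = 18.8 / 0.7315 = 25.70 mg/L.

L₀ ≈ 25.7 mg/L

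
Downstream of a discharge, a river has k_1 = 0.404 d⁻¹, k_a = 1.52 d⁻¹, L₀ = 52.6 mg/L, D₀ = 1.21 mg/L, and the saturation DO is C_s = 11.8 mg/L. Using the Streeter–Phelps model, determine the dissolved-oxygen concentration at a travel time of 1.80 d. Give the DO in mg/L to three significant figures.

DO ≈ 3.75 mg/L

k_1 L₀/(k_a−k_1) = 0.404×52.6/(1.52−0.404) = 21.25/1.116 = 19.04 mg/L.
e^(−k_1 t) = e^(−0.404×1.800) = 0.4833; e^(−k_a t) = e^(−1.52×1.800) = 0.06483.
D = 19.04 × (0.4833 − 0.06483) + 1.21 × 0.06483 = 7.968 + 0.07844 = 8.046 mg/L.
DO = C_s − D = 11.8 − 8.046 = 3.754 mg/L.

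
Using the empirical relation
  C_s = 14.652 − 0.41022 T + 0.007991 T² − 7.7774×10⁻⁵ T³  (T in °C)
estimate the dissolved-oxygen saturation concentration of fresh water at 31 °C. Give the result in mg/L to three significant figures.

C_s ≈ 7.30 mg/L

C_s = 14.652 − 0.41022×31 + 0.007991×31² − 7.7774×10⁻⁵×31³ = 7.298 mg/L.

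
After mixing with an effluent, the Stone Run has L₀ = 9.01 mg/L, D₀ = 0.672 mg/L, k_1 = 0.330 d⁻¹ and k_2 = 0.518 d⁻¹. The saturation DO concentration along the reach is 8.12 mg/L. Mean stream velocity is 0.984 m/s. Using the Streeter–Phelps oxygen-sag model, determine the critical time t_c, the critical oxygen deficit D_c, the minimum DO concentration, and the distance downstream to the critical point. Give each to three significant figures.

t_c ≈ 2.17 d; D_c ≈ 2.81 mg/L; min DO ≈ 5.31 mg/L; x_c ≈ 184 km

At the critical point dD/dt = 0, so k_1 L₀ e^(−k_1 t) = k_2 D. Substituting D(t) from the Streeter–Phelps equation and solving for t gives
t_c = ln[(k_2/k_1)(1 − D₀(k_2−k_1)/(k_1 L₀))] / (k_2−k_1).
Here k_2−k_1 = 0.1880 d⁻¹ and 1 − D₀(k_2−k_1)/(k_1 L₀) = 1 − 0.672×0.1880/(0.330×9.01) = 0.9575, so
t_c = ln(1.570 × 0.9575) / 0.1880 = 0.4075 / 0.1880 = 2.167 d.
L(t_c) = L₀ e^(−k_1 t_c) = 9.01 × 0.4891 = 4.407 mg/L, and at the critical point k_2 D_c = k_1 L, so D_c = (0.330/0.518) × 4.407 = 2.807 mg/L.
Minimum DO = C_s − D_c = 8.12 − 2.807 = 5.313 mg/L.
x_c = v t_c = 0.984 m/s × 2.167 d × 86400 s/d = 184300 m ≈ 184 km.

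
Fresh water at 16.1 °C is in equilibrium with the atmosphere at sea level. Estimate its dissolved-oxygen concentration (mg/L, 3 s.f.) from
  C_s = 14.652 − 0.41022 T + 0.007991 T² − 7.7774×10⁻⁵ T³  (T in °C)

C_s ≈ 9.79 mg/L

C_s = 14.652 − 0.41022×16.1 + 0.007991×16.1² − 7.7774×10⁻⁵×16.1³ = 9.794 mg/L.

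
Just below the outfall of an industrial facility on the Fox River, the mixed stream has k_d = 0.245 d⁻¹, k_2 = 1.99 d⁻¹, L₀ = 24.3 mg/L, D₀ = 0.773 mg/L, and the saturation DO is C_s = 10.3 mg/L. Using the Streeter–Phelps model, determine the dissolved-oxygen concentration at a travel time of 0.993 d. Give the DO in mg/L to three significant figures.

k_d L₀/(k_2−k_d) = 0.245×24.3/(1.99−0.245) = 5.954/1.745 = 3.412 mg/L.
e^(−k_d t) = e^(−0.245×0.9930) = 0.7840; e^(−k_2 t) = e^(−1.99×0.9930) = 0.1386.
D = 3.412 × (0.7840 − 0.1386) + 0.773 × 0.1386 = 2.202 + 0.1071 = 2.309 mg/L.
DO = C_s − D = 10.3 − 2.309 = 7.991 mg/L.

DO ≈ 7.99 mg/L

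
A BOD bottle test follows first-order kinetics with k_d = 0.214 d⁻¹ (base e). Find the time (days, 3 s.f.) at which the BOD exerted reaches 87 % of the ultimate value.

y/L₀ = 1 − e^(−k_d t) = 0.87 ⇒ e^(−k_d t) = 0.130
t = −ln(0.130) / 0.214 = 2.040 / 0.214 = 9.534 d.

t ≈ 9.53 d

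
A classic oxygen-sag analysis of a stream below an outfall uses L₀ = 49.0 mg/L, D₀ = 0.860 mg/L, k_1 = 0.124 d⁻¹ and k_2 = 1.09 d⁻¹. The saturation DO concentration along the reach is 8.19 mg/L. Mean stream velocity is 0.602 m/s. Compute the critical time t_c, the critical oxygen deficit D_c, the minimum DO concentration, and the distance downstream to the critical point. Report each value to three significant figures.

t_c = [1/(k_2−k_1)] ln[(k_2/k_1)(1 − D₀(k_2−k_1)/(k_1 L₀))]
= [1/(1.09−0.124)] ln[(1.09/0.124)(1 − 0.860×0.9660/(0.124×49.0))]
= (1/0.9660) ln[8.790 × 0.8633] = 1.035 × ln(7.588) = 1.035 × 2.027 = 2.098 d.
D_c = (k_1/k_2) L₀ e^(−k_1 t_c) = (0.124/1.09) × 49.0 × e^(−0.124×2.098) = 0.1138 × 49.0 × 0.7709 = 4.297 mg/L.
Minimum DO = C_s − D_c = 8.19 − 4.297 = 3.893 mg/L.
x_c = v t_c = 0.602 m/s × 2.098 d × 86400 s/d = 109100 m ≈ 109 km.

t_c ≈ 2.10 d; D_c ≈ 4.30 mg/L; min DO ≈ 3.89 mg/L; x_c ≈ 109 km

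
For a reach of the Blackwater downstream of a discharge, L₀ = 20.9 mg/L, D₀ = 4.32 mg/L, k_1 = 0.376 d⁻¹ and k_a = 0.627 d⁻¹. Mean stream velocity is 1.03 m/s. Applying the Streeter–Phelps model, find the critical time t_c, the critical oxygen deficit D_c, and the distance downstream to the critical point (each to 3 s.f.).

t_c ≈ 1.45 d; D_c ≈ 7.28 mg/L; x_c ≈ 129 km

At the critical point dD/dt = 0, so k_1 L₀ e^(−k_1 t) = k_a D. Substituting D(t) from the Streeter–Phelps equation and solving for t gives
t_c = ln[(k_a/k_1)(1 − D₀(k_a−k_1)/(k_1 L₀))] / (k_a−k_1).
Here k_a−k_1 = 0.2510 d⁻¹ and 1 − D₀(k_a−k_1)/(k_1 L₀) = 1 − 4.32×0.2510/(0.376×20.9) = 0.8620, so
t_c = ln(1.668 × 0.8620) / 0.2510 = 0.3629 / 0.2510 = 1.446 d.
L(t_c) = L₀ e^(−k_1 t_c) = 20.9 × 0.5807 = 12.14 mg/L, and at the critical point k_a D_c = k_1 L, so D_c = (0.376/0.627) × 12.14 = 7.278 mg/L.
x_c = v t_c = 1.03 m/s × 1.446 d × 86400 s/d = 128700 m ≈ 129 km.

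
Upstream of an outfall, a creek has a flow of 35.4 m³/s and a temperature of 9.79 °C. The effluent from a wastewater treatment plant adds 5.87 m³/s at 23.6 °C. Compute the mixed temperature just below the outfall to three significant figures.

Flow-weighted mixing: C = (Q_r C_r + Q_w C_w)/(Q_r + Q_w)
= (35.4×9.79 + 5.87×23.6)/(35.4 + 5.87) = 485.1/41.27 = 11.75 °C.

11.8 °C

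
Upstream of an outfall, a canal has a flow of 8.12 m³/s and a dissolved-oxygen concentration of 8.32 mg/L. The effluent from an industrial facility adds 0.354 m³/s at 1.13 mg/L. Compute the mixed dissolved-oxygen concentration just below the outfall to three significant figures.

Flow-weighted mixing: C = (Q_r C_r + Q_w C_w)/(Q_r + Q_w)
= (8.12×8.32 + 0.354×1.13)/(8.12 + 0.354) = 67.96/8.474 = 8.020 mg/L.

8.02 mg/L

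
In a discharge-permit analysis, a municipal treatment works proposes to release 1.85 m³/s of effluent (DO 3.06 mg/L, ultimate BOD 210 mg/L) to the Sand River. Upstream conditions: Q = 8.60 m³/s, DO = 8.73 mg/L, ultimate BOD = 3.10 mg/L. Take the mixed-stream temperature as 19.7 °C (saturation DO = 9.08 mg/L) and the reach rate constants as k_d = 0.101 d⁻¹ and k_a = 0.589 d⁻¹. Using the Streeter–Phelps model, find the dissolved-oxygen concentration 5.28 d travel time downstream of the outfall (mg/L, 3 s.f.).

Mixed DO = (8.60×8.73 + 1.85×3.06)/(8.60+1.85) = 80.74/10.45 = 7.726 mg/L.
Mixed L₀ = (8.60×3.10 + 1.85×210)/(10.45) = 415.2/10.45 = 39.73 mg/L.
Initial deficit D₀ = C_s − DO₀ = 9.08 − 7.726 = 1.354 mg/L.
D(5.28) = [0.101×39.73/(0.589−0.101)](e^(−0.101×5.28) − e^(−0.589×5.28)) + 1.354 e^(−0.589×5.28)
= 8.222 × (0.5867 − 0.04460) + 1.354 × 0.04460 = 4.518 mg/L.
DO = 9.08 − 4.518 = 4.562 mg/L.

DO ≈ 4.56 mg/L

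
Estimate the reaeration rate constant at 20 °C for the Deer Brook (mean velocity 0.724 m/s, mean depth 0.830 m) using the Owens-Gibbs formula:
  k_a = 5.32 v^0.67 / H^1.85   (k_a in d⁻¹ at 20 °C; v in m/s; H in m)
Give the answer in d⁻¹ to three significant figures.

k_a ≈ 6.05 d⁻¹

k_a = 5.32 × 0.724^0.67 / 0.830^1.85 = 5.32 × 0.8054 / 0.7084 = 6.048 d⁻¹.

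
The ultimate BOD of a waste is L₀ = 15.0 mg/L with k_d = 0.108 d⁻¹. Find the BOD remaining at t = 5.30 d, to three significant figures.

L_t = L₀ e^(−k_d t) = 15.0 × e^(−0.108×5.30) = 15.0 × 0.5642 = 8.463 mg/L.

L ≈ 8.46 mg/L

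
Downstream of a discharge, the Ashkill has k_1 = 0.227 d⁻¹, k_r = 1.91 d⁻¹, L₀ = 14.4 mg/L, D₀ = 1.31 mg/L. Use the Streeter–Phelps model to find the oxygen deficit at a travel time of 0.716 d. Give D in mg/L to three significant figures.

D ≈ 1.49 mg/L

k_1 L₀/(k_r−k_1) = 0.227×14.4/(1.91−0.227) = 3.269/1.683 = 1.942 mg/L.
e^(−k_1 t) = e^(−0.227×0.7160) = 0.8500; e^(−k_r t) = e^(−1.91×0.7160) = 0.2547.
D = 1.942 × (0.8500 − 0.2547) + 1.31 × 0.2547 = 1.156 + 0.3337 = 1.490 mg/L.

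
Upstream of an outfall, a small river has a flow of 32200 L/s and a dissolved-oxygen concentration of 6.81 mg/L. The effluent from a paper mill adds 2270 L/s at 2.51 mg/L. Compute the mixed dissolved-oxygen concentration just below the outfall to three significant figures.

6.53 mg/L

Flow-weighted mixing: C = (Q_r C_r + Q_w C_w)/(Q_r + Q_w)
= (32200×6.81 + 2270×2.51)/(32200 + 2270) = 225000/34470 = 6.527 mg/L.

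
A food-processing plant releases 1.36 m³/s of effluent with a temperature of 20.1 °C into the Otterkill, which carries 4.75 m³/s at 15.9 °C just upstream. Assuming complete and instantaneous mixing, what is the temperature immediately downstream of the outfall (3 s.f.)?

Flow-weighted mixing: C = (Q_r C_r + Q_w C_w)/(Q_r + Q_w)
= (4.75×15.9 + 1.36×20.1)/(4.75 + 1.36) = 102.9/6.110 = 16.83 °C.

16.8 °C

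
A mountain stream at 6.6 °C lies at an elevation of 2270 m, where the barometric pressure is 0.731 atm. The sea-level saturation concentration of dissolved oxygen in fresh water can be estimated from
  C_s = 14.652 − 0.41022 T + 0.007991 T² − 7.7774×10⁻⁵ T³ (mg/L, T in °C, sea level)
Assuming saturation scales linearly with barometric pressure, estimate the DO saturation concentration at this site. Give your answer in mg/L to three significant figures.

At sea level: C_s = 14.652 − 0.41022×6.6 + 0.007991×6.6² − 7.7774×10⁻⁵×6.6³ = 12.27 mg/L.
Pressure correction: C_s' = 12.27 × 0.731 = 8.970 mg/L.

C_s ≈ 8.97 mg/L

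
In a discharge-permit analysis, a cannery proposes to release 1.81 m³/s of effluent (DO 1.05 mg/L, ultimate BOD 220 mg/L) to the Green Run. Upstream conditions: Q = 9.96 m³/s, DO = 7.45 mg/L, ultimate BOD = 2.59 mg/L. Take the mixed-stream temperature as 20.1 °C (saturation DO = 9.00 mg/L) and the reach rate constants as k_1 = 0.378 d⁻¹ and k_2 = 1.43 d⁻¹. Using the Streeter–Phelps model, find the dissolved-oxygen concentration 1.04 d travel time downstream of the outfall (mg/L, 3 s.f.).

Mixed DO = (9.96×7.45 + 1.81×1.05)/(9.96+1.81) = 76.10/11.77 = 6.466 mg/L.
Mixed L₀ = (9.96×2.59 + 1.81×220)/(11.77) = 424.0/11.77 = 36.02 mg/L.
Initial deficit D₀ = C_s − DO₀ = 9.00 − 6.466 = 2.534 mg/L.
D(1.04) = [0.378×36.02/(1.43−0.378)](e^(−0.378×1.04) − e^(−1.43×1.04)) + 2.534 e^(−1.43×1.04)
= 12.94 × (0.6749 − 0.2260) + 2.534 × 0.2260 = 6.384 mg/L.
DO = 9.00 − 6.384 = 2.616 mg/L.

DO ≈ 2.62 mg/L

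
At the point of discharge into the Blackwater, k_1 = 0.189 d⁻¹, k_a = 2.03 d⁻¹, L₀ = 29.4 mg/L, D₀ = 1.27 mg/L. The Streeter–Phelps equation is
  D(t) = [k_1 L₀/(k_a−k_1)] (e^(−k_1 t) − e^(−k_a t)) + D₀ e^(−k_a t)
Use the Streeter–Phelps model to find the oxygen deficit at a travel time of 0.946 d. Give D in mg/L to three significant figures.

k_1 L₀/(k_a−k_1) = 0.189×29.4/(2.03−0.189) = 5.557/1.841 = 3.018 mg/L.
e^(−k_1 t) = e^(−0.189×0.9460) = 0.8363; e^(−k_a t) = e^(−2.03×0.9460) = 0.1466.
D = 3.018 × (0.8363 − 0.1466) + 1.27 × 0.1466 = 2.082 + 0.1861 = 2.268 mg/L.

D ≈ 2.27 mg/L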